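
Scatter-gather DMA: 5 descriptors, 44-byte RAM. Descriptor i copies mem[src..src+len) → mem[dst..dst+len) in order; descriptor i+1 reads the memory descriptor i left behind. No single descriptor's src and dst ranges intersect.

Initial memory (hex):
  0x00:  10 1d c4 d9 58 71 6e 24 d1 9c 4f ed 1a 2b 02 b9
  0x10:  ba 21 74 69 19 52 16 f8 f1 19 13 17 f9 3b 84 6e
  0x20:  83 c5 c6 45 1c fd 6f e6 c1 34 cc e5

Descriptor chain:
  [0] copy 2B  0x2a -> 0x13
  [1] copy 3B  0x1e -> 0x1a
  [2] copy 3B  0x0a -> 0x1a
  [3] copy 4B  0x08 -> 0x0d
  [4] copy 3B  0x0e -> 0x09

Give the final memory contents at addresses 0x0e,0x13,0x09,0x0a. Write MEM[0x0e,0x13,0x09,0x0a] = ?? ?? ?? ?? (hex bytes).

MEM[0x0e,0x13,0x09,0x0a] = 9c cc 9c 4f

D0: mem[0x13..0x14] <- [cc e5]
D1: mem[0x1a..0x1c] <- [84 6e 83]
D2: mem[0x1a..0x1c] <- [4f ed 1a]
D3: mem[0x0d..0x10] <- [d1 9c 4f ed]
D4: mem[0x09..0x0b] <- [9c 4f ed]
query mem[0x0e]=0x9c, mem[0x13]=0xcc, mem[0x09]=0x9c, mem[0x0a]=0x4f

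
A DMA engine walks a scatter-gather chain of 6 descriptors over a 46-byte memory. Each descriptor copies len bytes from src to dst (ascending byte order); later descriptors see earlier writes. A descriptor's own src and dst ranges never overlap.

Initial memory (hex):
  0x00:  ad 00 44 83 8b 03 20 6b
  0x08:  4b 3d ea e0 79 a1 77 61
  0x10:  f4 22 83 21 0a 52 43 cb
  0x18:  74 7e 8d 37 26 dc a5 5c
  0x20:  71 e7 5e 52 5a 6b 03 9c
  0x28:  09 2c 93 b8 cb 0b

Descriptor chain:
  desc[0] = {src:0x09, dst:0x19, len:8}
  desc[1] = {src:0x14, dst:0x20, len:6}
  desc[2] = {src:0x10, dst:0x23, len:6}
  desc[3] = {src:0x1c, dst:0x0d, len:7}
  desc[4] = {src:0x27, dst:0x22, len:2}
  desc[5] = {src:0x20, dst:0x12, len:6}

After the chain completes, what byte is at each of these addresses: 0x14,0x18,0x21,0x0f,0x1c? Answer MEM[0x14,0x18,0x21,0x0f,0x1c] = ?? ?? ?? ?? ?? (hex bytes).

MEM[0x14,0x18,0x21,0x0f,0x1c] = 0a 74 52 77 79

#0 dst[0x19+8] := {0x3d,0xea,0xe0,0x79,0xa1,0x77,0x61,0xf4}
#1 dst[0x20+6] := {0x0a,0x52,0x43,0xcb,0x74,0x3d}
#2 dst[0x23+6] := {0xf4,0x22,0x83,0x21,0x0a,0x52}
#3 dst[0x0d+7] := {0x79,0xa1,0x77,0x61,0x0a,0x52,0x43}
#4 dst[0x22+2] := {0x0a,0x52}
#5 dst[0x12+6] := {0x0a,0x52,0x0a,0x52,0x22,0x83}
query mem[0x14]=0x0a, mem[0x18]=0x74, mem[0x21]=0x52, mem[0x0f]=0x77, mem[0x1c]=0x79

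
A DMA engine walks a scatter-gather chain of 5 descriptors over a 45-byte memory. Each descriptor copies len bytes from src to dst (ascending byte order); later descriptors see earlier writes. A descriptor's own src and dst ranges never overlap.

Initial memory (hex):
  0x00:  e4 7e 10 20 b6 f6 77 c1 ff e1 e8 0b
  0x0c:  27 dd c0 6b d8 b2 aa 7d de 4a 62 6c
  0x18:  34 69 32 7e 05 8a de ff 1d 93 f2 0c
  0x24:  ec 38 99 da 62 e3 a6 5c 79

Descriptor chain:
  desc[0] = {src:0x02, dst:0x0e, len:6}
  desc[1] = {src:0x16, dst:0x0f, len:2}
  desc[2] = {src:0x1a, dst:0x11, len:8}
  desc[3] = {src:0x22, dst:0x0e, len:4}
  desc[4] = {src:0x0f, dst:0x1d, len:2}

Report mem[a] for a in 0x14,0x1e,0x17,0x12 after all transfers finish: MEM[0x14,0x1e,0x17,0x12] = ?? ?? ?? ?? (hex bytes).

  after D0: wrote 6B at 0x0e = 1020b6f677c1
  after D1: wrote 2B at 0x0f = 626c
  after D2: wrote 8B at 0x11 = 327e058adeff1d93
  after D3: wrote 4B at 0x0e = f20cec38
  after D4: wrote 2B at 0x1d = 0cec
query mem[0x14]=0x8a, mem[0x1e]=0xec, mem[0x17]=0x1d, mem[0x12]=0x7e

MEM[0x14,0x1e,0x17,0x12] = 8a ec 1d 7e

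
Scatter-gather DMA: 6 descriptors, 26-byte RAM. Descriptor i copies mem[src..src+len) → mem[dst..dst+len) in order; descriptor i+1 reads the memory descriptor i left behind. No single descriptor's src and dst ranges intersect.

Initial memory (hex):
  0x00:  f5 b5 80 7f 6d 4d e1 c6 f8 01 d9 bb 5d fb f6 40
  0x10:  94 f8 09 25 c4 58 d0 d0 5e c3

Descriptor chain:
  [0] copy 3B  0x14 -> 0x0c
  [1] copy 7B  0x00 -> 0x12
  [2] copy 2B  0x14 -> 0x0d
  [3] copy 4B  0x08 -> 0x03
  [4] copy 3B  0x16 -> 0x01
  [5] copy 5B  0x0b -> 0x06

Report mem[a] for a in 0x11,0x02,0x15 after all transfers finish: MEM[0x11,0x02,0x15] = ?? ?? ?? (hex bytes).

MEM[0x11,0x02,0x15] = f8 4d 7f

D0: mem[0x0c..0x0e] <- [c4 58 d0]
D1: mem[0x12..0x18] <- [f5 b5 80 7f 6d 4d e1]
D2: mem[0x0d..0x0e] <- [80 7f]
D3: mem[0x03..0x06] <- [f8 01 d9 bb]
D4: mem[0x01..0x03] <- [6d 4d e1]
D5: mem[0x06..0x0a] <- [bb c4 80 7f 40]
query mem[0x11]=0xf8, mem[0x02]=0x4d, mem[0x15]=0x7f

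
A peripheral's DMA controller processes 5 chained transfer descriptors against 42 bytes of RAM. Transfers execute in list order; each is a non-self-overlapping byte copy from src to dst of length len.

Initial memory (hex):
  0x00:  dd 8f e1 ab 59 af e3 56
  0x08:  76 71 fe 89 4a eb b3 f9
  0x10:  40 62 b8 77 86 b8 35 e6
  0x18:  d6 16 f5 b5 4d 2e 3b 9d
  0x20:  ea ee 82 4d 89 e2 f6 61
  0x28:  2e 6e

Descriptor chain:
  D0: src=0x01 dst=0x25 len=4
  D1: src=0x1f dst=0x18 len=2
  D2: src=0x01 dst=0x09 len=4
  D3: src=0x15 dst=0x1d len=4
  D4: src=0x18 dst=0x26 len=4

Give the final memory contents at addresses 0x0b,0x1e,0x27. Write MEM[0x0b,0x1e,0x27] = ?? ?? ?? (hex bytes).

D0: mem[0x25..0x28] <- [8f e1 ab 59]
D1: mem[0x18..0x19] <- [9d ea]
D2: mem[0x09..0x0c] <- [8f e1 ab 59]
D3: mem[0x1d..0x20] <- [b8 35 e6 9d]
D4: mem[0x26..0x29] <- [9d ea f5 b5]
query mem[0x0b]=0xab, mem[0x1e]=0x35, mem[0x27]=0xea

MEM[0x0b,0x1e,0x27] = ab 35 ea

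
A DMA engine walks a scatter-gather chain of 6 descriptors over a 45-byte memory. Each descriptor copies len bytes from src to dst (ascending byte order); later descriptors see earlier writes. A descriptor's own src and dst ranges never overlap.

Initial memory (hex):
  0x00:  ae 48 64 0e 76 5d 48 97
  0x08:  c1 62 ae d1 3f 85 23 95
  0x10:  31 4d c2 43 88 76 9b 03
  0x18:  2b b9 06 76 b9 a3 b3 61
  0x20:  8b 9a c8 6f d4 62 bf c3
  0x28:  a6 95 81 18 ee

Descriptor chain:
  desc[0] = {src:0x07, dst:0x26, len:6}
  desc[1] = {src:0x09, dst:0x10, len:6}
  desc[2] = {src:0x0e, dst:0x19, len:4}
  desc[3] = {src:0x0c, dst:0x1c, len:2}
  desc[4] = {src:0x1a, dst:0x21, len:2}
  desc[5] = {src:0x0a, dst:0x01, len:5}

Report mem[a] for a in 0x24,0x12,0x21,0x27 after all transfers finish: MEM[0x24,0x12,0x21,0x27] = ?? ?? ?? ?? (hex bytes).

MEM[0x24,0x12,0x21,0x27] = d4 d1 95 c1

D0: mem[0x26..0x2b] <- [97 c1 62 ae d1 3f]
D1: mem[0x10..0x15] <- [62 ae d1 3f 85 23]
D2: mem[0x19..0x1c] <- [23 95 62 ae]
D3: mem[0x1c..0x1d] <- [3f 85]
D4: mem[0x21..0x22] <- [95 62]
D5: mem[0x01..0x05] <- [ae d1 3f 85 23]
query mem[0x24]=0xd4, mem[0x12]=0xd1, mem[0x21]=0x95, mem[0x27]=0xc1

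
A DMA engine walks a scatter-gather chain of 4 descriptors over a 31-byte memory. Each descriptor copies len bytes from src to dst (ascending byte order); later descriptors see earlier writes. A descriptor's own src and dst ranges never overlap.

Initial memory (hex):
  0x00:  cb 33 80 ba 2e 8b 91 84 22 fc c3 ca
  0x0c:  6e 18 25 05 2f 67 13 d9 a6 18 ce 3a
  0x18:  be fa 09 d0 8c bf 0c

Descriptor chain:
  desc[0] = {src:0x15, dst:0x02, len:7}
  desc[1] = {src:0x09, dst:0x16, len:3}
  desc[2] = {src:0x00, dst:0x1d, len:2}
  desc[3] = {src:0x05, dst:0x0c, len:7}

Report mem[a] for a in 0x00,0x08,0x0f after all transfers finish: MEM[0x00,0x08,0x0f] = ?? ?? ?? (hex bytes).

MEM[0x00,0x08,0x0f] = cb d0 d0

  after D0: wrote 7B at 0x02 = 18ce3abefa09d0
  after D1: wrote 3B at 0x16 = fcc3ca
  after D2: wrote 2B at 0x1d = cb33
  after D3: wrote 7B at 0x0c = befa09d0fcc3ca
query mem[0x00]=0xcb, mem[0x08]=0xd0, mem[0x0f]=0xd0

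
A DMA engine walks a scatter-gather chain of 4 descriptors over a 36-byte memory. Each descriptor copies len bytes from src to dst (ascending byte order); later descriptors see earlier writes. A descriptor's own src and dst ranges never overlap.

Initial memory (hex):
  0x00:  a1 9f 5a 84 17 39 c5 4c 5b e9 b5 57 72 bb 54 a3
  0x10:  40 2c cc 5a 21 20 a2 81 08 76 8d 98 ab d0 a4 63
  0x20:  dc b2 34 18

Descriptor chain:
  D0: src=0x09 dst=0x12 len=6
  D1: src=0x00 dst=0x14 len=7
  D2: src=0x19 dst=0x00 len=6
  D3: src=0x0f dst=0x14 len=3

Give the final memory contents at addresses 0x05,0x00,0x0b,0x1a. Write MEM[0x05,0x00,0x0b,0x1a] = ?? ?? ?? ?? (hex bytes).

D0: mem[0x12..0x17] <- [e9 b5 57 72 bb 54]
D1: mem[0x14..0x1a] <- [a1 9f 5a 84 17 39 c5]
D2: mem[0x00..0x05] <- [39 c5 98 ab d0 a4]
D3: mem[0x14..0x16] <- [a3 40 2c]
query mem[0x05]=0xa4, mem[0x00]=0x39, mem[0x0b]=0x57, mem[0x1a]=0xc5

MEM[0x05,0x00,0x0b,0x1a] = a4 39 57 c5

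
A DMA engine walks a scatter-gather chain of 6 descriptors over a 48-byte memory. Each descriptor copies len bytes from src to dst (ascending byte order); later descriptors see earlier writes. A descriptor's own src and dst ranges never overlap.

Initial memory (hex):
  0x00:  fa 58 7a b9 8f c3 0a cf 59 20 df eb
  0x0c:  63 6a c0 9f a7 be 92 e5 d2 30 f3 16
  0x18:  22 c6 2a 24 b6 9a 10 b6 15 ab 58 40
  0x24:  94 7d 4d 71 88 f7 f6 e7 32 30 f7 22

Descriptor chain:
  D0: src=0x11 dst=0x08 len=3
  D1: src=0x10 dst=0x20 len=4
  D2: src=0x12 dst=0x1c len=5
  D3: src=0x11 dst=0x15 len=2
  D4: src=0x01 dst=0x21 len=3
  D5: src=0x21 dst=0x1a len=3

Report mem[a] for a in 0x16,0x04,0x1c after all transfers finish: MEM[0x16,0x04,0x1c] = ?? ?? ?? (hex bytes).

D0: mem[0x08..0x0a] <- [be 92 e5]
D1: mem[0x20..0x23] <- [a7 be 92 e5]
D2: mem[0x1c..0x20] <- [92 e5 d2 30 f3]
D3: mem[0x15..0x16] <- [be 92]
D4: mem[0x21..0x23] <- [58 7a b9]
D5: mem[0x1a..0x1c] <- [58 7a b9]
query mem[0x16]=0x92, mem[0x04]=0x8f, mem[0x1c]=0xb9

MEM[0x16,0x04,0x1c] = 92 8f b9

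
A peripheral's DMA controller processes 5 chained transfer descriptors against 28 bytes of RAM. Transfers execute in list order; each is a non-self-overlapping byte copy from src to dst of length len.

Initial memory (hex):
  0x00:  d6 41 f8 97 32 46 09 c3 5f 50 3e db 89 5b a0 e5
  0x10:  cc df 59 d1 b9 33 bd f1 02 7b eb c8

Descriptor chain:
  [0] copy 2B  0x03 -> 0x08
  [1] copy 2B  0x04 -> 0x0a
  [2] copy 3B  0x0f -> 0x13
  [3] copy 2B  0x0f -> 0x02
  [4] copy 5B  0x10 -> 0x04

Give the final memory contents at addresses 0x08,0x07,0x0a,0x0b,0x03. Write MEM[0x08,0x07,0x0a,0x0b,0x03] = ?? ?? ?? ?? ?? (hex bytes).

MEM[0x08,0x07,0x0a,0x0b,0x03] = cc e5 32 46 cc

D0: mem[0x08..0x09] <- [97 32]
D1: mem[0x0a..0x0b] <- [32 46]
D2: mem[0x13..0x15] <- [e5 cc df]
D3: mem[0x02..0x03] <- [e5 cc]
D4: mem[0x04..0x08] <- [cc df 59 e5 cc]
query mem[0x08]=0xcc, mem[0x07]=0xe5, mem[0x0a]=0x32, mem[0x0b]=0x46, mem[0x03]=0xcc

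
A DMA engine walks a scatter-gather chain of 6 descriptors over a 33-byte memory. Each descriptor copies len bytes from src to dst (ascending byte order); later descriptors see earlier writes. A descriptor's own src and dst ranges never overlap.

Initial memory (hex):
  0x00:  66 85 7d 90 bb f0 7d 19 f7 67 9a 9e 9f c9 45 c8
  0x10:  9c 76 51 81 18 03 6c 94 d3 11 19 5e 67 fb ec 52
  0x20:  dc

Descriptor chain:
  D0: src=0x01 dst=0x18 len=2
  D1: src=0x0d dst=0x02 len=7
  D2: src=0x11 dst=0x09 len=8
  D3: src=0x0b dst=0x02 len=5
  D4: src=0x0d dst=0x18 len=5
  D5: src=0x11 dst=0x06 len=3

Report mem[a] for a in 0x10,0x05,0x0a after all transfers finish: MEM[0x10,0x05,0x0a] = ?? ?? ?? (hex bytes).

D0: mem[0x18..0x19] <- [85 7d]
D1: mem[0x02..0x08] <- [c9 45 c8 9c 76 51 81]
D2: mem[0x09..0x10] <- [76 51 81 18 03 6c 94 85]
D3: mem[0x02..0x06] <- [81 18 03 6c 94]
D4: mem[0x18..0x1c] <- [03 6c 94 85 76]
D5: mem[0x06..0x08] <- [76 51 81]
query mem[0x10]=0x85, mem[0x05]=0x6c, mem[0x0a]=0x51

MEM[0x10,0x05,0x0a] = 85 6c 51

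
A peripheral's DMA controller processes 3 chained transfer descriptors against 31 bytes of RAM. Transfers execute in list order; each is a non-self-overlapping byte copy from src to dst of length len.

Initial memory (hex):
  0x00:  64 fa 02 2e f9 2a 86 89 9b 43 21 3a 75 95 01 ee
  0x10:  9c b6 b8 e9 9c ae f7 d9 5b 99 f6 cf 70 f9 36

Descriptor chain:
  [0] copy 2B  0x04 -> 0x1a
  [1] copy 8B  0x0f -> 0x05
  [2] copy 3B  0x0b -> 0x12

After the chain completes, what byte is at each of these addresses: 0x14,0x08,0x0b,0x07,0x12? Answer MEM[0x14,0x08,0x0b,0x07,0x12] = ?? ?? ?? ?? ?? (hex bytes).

MEM[0x14,0x08,0x0b,0x07,0x12] = 95 b8 ae b6 ae

[0] 0x04->0x1a len=2 : f9 2a
[1] 0x0f->0x05 len=8 : ee 9c b6 b8 e9 9c ae f7
[2] 0x0b->0x12 len=3 : ae f7 95
query mem[0x14]=0x95, mem[0x08]=0xb8, mem[0x0b]=0xae, mem[0x07]=0xb6, mem[0x12]=0xae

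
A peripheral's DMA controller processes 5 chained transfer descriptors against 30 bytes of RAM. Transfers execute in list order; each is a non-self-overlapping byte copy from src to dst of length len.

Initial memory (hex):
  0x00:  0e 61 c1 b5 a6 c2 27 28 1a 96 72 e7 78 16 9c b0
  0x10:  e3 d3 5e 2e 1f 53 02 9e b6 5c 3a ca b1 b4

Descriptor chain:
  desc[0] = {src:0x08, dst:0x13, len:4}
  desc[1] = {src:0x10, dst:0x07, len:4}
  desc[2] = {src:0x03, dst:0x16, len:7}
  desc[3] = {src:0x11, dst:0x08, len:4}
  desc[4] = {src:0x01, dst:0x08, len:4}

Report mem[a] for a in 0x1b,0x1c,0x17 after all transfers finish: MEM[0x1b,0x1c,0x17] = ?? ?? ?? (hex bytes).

MEM[0x1b,0x1c,0x17] = d3 5e a6

[0] 0x08->0x13 len=4 : 1a 96 72 e7
[1] 0x10->0x07 len=4 : e3 d3 5e 1a
[2] 0x03->0x16 len=7 : b5 a6 c2 27 e3 d3 5e
[3] 0x11->0x08 len=4 : d3 5e 1a 96
[4] 0x01->0x08 len=4 : 61 c1 b5 a6
query mem[0x1b]=0xd3, mem[0x1c]=0x5e, mem[0x17]=0xa6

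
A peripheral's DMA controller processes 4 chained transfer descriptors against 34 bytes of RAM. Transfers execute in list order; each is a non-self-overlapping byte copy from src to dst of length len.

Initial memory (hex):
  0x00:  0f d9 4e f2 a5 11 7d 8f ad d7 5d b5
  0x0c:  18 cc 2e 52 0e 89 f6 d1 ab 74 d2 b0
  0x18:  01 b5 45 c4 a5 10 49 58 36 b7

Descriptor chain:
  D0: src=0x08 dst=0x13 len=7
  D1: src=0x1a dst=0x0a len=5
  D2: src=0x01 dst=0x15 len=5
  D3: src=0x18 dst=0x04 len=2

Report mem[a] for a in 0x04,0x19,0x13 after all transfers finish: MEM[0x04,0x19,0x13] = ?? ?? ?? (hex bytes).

MEM[0x04,0x19,0x13] = a5 11 ad

  after D0: wrote 7B at 0x13 = add75db518cc2e
  after D1: wrote 5B at 0x0a = 45c4a51049
  after D2: wrote 5B at 0x15 = d94ef2a511
  after D3: wrote 2B at 0x04 = a511
query mem[0x04]=0xa5, mem[0x19]=0x11, mem[0x13]=0xad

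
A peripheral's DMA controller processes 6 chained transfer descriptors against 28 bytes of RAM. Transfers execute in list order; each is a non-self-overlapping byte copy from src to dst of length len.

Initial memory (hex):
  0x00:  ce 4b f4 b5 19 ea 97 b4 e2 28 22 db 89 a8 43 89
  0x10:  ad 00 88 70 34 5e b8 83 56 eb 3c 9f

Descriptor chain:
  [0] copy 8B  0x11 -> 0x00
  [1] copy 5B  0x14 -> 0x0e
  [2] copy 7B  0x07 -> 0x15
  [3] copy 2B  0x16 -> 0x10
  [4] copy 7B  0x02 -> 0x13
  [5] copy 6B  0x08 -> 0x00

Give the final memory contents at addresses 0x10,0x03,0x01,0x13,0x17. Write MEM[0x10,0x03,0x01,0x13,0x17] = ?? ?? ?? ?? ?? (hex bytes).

MEM[0x10,0x03,0x01,0x13,0x17] = e2 db 28 70 83

  after D0: wrote 8B at 0x00 = 008870345eb88356
  after D1: wrote 5B at 0x0e = 345eb88356
  after D2: wrote 7B at 0x15 = 56e22822db89a8
  after D3: wrote 2B at 0x10 = e228
  after D4: wrote 7B at 0x13 = 70345eb88356e2
  after D5: wrote 6B at 0x00 = e22822db89a8
query mem[0x10]=0xe2, mem[0x03]=0xdb, mem[0x01]=0x28, mem[0x13]=0x70, mem[0x17]=0x83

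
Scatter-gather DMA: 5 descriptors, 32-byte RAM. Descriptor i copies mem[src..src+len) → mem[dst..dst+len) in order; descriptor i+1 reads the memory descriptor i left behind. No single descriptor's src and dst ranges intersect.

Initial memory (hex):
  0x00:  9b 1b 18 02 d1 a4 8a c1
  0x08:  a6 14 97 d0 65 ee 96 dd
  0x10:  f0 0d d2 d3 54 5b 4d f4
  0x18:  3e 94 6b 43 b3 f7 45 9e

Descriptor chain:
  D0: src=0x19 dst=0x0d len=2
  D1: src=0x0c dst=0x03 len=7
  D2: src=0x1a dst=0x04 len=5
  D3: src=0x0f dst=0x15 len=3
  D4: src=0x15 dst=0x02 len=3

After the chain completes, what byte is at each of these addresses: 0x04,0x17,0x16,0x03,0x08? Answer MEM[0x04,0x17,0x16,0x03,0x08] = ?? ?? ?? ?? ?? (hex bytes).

MEM[0x04,0x17,0x16,0x03,0x08] = 0d 0d f0 f0 45

D0: mem[0x0d..0x0e] <- [94 6b]
D1: mem[0x03..0x09] <- [65 94 6b dd f0 0d d2]
D2: mem[0x04..0x08] <- [6b 43 b3 f7 45]
D3: mem[0x15..0x17] <- [dd f0 0d]
D4: mem[0x02..0x04] <- [dd f0 0d]
query mem[0x04]=0x0d, mem[0x17]=0x0d, mem[0x16]=0xf0, mem[0x03]=0xf0, mem[0x08]=0x45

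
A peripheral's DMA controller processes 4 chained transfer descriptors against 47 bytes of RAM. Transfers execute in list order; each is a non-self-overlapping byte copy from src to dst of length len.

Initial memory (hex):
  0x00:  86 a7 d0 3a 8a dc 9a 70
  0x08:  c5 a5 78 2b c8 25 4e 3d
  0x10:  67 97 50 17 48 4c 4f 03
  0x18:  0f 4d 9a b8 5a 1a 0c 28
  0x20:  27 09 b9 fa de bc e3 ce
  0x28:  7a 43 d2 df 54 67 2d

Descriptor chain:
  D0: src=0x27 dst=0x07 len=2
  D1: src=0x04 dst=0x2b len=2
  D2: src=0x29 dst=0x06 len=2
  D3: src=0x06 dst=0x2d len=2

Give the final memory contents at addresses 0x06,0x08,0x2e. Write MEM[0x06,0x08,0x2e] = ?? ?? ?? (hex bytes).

#0 dst[0x07+2] := {0xce,0x7a}
#1 dst[0x2b+2] := {0x8a,0xdc}
#2 dst[0x06+2] := {0x43,0xd2}
#3 dst[0x2d+2] := {0x43,0xd2}
query mem[0x06]=0x43, mem[0x08]=0x7a, mem[0x2e]=0xd2

MEM[0x06,0x08,0x2e] = 43 7a d2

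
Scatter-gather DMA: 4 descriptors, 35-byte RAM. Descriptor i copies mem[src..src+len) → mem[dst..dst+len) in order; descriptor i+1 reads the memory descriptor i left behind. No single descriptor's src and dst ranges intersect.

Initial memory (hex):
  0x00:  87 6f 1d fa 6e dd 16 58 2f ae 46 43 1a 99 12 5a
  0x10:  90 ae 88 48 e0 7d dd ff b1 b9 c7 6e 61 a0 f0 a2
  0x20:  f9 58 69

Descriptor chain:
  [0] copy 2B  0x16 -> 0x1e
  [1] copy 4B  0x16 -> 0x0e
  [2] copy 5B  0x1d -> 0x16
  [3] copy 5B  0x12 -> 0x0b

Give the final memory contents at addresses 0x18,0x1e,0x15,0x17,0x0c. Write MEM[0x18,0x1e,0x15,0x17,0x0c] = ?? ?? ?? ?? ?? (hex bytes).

#0 dst[0x1e+2] := {0xdd,0xff}
#1 dst[0x0e+4] := {0xdd,0xff,0xb1,0xb9}
#2 dst[0x16+5] := {0xa0,0xdd,0xff,0xf9,0x58}
#3 dst[0x0b+5] := {0x88,0x48,0xe0,0x7d,0xa0}
query mem[0x18]=0xff, mem[0x1e]=0xdd, mem[0x15]=0x7d, mem[0x17]=0xdd, mem[0x0c]=0x48

MEM[0x18,0x1e,0x15,0x17,0x0c] = ff dd 7d dd 48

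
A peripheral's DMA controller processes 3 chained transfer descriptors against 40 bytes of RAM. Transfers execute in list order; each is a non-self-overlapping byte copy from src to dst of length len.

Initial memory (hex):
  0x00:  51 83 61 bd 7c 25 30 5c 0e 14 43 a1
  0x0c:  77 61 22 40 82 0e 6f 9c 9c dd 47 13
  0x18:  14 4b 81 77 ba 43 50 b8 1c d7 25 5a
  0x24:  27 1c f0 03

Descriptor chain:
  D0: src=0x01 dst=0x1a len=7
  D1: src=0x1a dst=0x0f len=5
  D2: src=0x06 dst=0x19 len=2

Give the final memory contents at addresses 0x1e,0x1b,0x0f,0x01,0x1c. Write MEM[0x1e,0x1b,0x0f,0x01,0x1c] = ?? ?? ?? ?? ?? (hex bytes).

  after D0: wrote 7B at 0x1a = 8361bd7c25305c
  after D1: wrote 5B at 0x0f = 8361bd7c25
  after D2: wrote 2B at 0x19 = 305c
query mem[0x1e]=0x25, mem[0x1b]=0x61, mem[0x0f]=0x83, mem[0x01]=0x83, mem[0x1c]=0xbd

MEM[0x1e,0x1b,0x0f,0x01,0x1c] = 25 61 83 83 bd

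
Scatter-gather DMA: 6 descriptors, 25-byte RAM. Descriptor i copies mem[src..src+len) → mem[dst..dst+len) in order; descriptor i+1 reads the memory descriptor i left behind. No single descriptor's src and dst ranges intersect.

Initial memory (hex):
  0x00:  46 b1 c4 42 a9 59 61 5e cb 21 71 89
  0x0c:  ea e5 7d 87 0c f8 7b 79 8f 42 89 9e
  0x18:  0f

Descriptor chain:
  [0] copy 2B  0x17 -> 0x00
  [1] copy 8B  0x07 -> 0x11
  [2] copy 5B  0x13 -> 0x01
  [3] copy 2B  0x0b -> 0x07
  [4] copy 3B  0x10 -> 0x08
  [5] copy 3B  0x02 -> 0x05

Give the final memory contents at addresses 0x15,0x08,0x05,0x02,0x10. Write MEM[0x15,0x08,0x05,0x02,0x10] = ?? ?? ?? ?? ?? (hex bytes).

#0 dst[0x00+2] := {0x9e,0x0f}
#1 dst[0x11+8] := {0x5e,0xcb,0x21,0x71,0x89,0xea,0xe5,0x7d}
#2 dst[0x01+5] := {0x21,0x71,0x89,0xea,0xe5}
#3 dst[0x07+2] := {0x89,0xea}
#4 dst[0x08+3] := {0x0c,0x5e,0xcb}
#5 dst[0x05+3] := {0x71,0x89,0xea}
query mem[0x15]=0x89, mem[0x08]=0x0c, mem[0x05]=0x71, mem[0x02]=0x71, mem[0x10]=0x0c

MEM[0x15,0x08,0x05,0x02,0x10] = 89 0c 71 71 0c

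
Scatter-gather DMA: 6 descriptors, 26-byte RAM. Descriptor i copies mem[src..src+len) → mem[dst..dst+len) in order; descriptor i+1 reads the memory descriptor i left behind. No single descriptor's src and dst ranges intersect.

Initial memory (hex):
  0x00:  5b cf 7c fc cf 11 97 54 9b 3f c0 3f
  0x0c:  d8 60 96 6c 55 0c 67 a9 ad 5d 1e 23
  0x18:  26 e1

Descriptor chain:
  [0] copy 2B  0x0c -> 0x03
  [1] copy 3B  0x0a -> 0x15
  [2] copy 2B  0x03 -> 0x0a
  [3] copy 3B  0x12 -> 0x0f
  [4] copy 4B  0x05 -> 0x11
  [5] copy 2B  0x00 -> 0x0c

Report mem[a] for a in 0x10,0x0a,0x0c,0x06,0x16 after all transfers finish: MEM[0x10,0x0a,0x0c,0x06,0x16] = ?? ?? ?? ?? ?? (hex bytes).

MEM[0x10,0x0a,0x0c,0x06,0x16] = a9 d8 5b 97 3f

D0: mem[0x03..0x04] <- [d8 60]
D1: mem[0x15..0x17] <- [c0 3f d8]
D2: mem[0x0a..0x0b] <- [d8 60]
D3: mem[0x0f..0x11] <- [67 a9 ad]
D4: mem[0x11..0x14] <- [11 97 54 9b]
D5: mem[0x0c..0x0d] <- [5b cf]
query mem[0x10]=0xa9, mem[0x0a]=0xd8, mem[0x0c]=0x5b, mem[0x06]=0x97, mem[0x16]=0x3f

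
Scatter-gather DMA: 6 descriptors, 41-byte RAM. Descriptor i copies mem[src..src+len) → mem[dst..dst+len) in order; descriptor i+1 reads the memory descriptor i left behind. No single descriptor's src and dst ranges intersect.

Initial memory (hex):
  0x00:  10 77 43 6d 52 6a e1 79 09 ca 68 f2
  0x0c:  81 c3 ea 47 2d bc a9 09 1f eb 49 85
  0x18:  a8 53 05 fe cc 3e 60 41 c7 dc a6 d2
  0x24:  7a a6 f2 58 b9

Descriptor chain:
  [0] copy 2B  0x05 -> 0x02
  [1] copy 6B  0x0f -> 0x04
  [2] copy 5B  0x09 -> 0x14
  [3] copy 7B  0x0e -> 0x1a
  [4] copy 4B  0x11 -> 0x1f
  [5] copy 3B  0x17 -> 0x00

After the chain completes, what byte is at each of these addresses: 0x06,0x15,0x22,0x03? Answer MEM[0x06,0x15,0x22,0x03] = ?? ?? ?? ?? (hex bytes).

D0: mem[0x02..0x03] <- [6a e1]
D1: mem[0x04..0x09] <- [47 2d bc a9 09 1f]
D2: mem[0x14..0x18] <- [1f 68 f2 81 c3]
D3: mem[0x1a..0x20] <- [ea 47 2d bc a9 09 1f]
D4: mem[0x1f..0x22] <- [bc a9 09 1f]
D5: mem[0x00..0x02] <- [81 c3 53]
query mem[0x06]=0xbc, mem[0x15]=0x68, mem[0x22]=0x1f, mem[0x03]=0xe1

MEM[0x06,0x15,0x22,0x03] = bc 68 1f e1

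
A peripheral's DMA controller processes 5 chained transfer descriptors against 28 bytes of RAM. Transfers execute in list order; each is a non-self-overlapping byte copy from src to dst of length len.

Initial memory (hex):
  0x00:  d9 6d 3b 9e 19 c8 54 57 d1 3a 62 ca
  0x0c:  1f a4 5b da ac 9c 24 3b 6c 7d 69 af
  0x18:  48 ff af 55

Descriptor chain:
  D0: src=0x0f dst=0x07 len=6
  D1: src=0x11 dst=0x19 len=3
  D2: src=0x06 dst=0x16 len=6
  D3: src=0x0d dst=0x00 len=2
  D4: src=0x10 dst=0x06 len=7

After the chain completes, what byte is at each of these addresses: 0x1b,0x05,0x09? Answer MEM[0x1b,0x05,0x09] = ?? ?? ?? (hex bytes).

MEM[0x1b,0x05,0x09] = 3b c8 3b

  after D0: wrote 6B at 0x07 = daac9c243b6c
  after D1: wrote 3B at 0x19 = 9c243b
  after D2: wrote 6B at 0x16 = 54daac9c243b
  after D3: wrote 2B at 0x00 = a45b
  after D4: wrote 7B at 0x06 = ac9c243b6c7d54
query mem[0x1b]=0x3b, mem[0x05]=0xc8, mem[0x09]=0x3b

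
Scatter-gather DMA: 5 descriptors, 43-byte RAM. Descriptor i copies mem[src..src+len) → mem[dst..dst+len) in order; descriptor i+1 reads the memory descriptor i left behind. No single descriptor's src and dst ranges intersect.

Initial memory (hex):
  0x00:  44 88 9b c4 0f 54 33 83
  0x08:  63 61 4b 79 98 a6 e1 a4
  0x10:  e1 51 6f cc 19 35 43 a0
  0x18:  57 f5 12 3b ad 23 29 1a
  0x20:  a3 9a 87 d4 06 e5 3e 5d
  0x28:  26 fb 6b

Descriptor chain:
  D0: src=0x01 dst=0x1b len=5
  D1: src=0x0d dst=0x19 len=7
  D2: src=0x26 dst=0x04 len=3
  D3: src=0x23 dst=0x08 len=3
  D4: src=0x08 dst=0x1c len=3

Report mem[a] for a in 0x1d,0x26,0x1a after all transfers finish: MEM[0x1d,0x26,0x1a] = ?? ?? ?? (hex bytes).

D0: mem[0x1b..0x1f] <- [88 9b c4 0f 54]
D1: mem[0x19..0x1f] <- [a6 e1 a4 e1 51 6f cc]
D2: mem[0x04..0x06] <- [3e 5d 26]
D3: mem[0x08..0x0a] <- [d4 06 e5]
D4: mem[0x1c..0x1e] <- [d4 06 e5]
query mem[0x1d]=0x06, mem[0x26]=0x3e, mem[0x1a]=0xe1

MEM[0x1d,0x26,0x1a] = 06 3e e1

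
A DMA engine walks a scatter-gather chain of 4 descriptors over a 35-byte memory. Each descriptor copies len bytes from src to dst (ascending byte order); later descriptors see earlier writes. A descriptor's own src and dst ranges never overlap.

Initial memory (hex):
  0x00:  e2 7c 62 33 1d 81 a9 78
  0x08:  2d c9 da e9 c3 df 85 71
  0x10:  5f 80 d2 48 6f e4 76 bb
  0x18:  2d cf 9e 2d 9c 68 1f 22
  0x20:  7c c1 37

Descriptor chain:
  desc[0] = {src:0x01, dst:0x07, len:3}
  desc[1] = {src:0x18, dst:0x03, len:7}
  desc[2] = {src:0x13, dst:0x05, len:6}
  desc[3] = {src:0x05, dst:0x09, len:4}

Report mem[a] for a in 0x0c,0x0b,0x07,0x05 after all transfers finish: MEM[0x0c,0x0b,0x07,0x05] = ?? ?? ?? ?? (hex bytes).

D0: mem[0x07..0x09] <- [7c 62 33]
D1: mem[0x03..0x09] <- [2d cf 9e 2d 9c 68 1f]
D2: mem[0x05..0x0a] <- [48 6f e4 76 bb 2d]
D3: mem[0x09..0x0c] <- [48 6f e4 76]
query mem[0x0c]=0x76, mem[0x0b]=0xe4, mem[0x07]=0xe4, mem[0x05]=0x48

MEM[0x0c,0x0b,0x07,0x05] = 76 e4 e4 48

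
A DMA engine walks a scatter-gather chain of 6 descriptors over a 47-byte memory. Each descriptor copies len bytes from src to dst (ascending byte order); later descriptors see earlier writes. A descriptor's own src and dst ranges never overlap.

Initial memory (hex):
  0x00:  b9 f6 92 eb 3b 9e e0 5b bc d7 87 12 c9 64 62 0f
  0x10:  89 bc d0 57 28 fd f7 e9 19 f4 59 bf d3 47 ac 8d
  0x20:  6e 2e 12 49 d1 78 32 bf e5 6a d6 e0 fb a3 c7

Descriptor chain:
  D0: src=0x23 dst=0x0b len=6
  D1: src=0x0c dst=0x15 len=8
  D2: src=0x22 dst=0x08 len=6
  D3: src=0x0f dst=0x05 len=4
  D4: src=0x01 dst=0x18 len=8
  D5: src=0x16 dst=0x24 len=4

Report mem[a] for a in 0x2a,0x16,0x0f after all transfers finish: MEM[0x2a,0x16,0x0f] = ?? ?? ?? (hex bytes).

MEM[0x2a,0x16,0x0f] = d6 78 bf

[0] 0x23->0x0b len=6 : 49 d1 78 32 bf e5
[1] 0x0c->0x15 len=8 : d1 78 32 bf e5 bc d0 57
[2] 0x22->0x08 len=6 : 12 49 d1 78 32 bf
[3] 0x0f->0x05 len=4 : bf e5 bc d0
[4] 0x01->0x18 len=8 : f6 92 eb 3b bf e5 bc d0
[5] 0x16->0x24 len=4 : 78 32 f6 92
query mem[0x2a]=0xd6, mem[0x16]=0x78, mem[0x0f]=0xbf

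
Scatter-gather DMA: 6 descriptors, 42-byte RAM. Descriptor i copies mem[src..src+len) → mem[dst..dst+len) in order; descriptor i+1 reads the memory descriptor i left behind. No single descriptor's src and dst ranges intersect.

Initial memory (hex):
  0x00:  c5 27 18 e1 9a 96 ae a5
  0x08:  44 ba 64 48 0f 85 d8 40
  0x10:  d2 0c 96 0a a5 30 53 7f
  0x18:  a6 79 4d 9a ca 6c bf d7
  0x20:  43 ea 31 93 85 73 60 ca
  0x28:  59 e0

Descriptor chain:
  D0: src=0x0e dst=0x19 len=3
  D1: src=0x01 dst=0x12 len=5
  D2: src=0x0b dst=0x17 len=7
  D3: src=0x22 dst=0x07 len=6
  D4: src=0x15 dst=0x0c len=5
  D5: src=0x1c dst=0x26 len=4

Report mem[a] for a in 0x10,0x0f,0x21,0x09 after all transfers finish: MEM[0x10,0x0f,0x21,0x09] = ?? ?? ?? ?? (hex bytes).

MEM[0x10,0x0f,0x21,0x09] = 85 0f ea 85

#0 dst[0x19+3] := {0xd8,0x40,0xd2}
#1 dst[0x12+5] := {0x27,0x18,0xe1,0x9a,0x96}
#2 dst[0x17+7] := {0x48,0x0f,0x85,0xd8,0x40,0xd2,0x0c}
#3 dst[0x07+6] := {0x31,0x93,0x85,0x73,0x60,0xca}
#4 dst[0x0c+5] := {0x9a,0x96,0x48,0x0f,0x85}
#5 dst[0x26+4] := {0xd2,0x0c,0xbf,0xd7}
query mem[0x10]=0x85, mem[0x0f]=0x0f, mem[0x21]=0xea, mem[0x09]=0x85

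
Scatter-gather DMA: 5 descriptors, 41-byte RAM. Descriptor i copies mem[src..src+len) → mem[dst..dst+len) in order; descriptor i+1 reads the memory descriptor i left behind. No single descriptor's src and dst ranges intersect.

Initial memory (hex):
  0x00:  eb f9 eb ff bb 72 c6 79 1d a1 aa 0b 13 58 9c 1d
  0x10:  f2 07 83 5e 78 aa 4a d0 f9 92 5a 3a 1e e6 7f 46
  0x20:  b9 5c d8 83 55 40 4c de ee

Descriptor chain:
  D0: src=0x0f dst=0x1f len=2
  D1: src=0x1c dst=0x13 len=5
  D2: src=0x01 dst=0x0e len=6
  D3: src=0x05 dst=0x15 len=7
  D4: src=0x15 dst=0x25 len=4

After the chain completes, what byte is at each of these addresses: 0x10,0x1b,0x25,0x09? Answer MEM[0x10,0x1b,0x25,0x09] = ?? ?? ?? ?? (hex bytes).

MEM[0x10,0x1b,0x25,0x09] = ff 0b 72 a1

#0 dst[0x1f+2] := {0x1d,0xf2}
#1 dst[0x13+5] := {0x1e,0xe6,0x7f,0x1d,0xf2}
#2 dst[0x0e+6] := {0xf9,0xeb,0xff,0xbb,0x72,0xc6}
#3 dst[0x15+7] := {0x72,0xc6,0x79,0x1d,0xa1,0xaa,0x0b}
#4 dst[0x25+4] := {0x72,0xc6,0x79,0x1d}
query mem[0x10]=0xff, mem[0x1b]=0x0b, mem[0x25]=0x72, mem[0x09]=0xa1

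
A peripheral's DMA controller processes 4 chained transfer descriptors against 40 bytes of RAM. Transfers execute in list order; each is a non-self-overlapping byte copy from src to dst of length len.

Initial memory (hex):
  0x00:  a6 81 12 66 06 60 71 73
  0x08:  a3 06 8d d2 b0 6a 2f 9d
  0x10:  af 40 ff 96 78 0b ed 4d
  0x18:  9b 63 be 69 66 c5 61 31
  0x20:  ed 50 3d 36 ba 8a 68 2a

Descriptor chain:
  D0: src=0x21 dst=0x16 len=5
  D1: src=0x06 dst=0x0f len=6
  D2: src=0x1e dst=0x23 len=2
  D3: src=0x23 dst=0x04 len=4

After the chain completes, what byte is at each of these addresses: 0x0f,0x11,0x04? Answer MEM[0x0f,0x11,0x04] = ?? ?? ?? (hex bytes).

[0] 0x21->0x16 len=5 : 50 3d 36 ba 8a
[1] 0x06->0x0f len=6 : 71 73 a3 06 8d d2
[2] 0x1e->0x23 len=2 : 61 31
[3] 0x23->0x04 len=4 : 61 31 8a 68
query mem[0x0f]=0x71, mem[0x11]=0xa3, mem[0x04]=0x61

MEM[0x0f,0x11,0x04] = 71 a3 61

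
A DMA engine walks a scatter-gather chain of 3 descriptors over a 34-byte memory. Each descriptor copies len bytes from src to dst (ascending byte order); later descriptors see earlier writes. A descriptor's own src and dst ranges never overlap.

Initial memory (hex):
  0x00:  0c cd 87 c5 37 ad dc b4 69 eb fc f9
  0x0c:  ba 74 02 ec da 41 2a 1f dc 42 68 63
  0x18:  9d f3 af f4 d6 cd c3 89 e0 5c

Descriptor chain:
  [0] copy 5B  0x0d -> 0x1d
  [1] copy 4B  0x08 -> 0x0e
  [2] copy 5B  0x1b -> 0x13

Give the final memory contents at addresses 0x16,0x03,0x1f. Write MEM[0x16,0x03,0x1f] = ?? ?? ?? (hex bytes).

MEM[0x16,0x03,0x1f] = 02 c5 ec

  after D0: wrote 5B at 0x1d = 7402ecda41
  after D1: wrote 4B at 0x0e = 69ebfcf9
  after D2: wrote 5B at 0x13 = f4d67402ec
query mem[0x16]=0x02, mem[0x03]=0xc5, mem[0x1f]=0xec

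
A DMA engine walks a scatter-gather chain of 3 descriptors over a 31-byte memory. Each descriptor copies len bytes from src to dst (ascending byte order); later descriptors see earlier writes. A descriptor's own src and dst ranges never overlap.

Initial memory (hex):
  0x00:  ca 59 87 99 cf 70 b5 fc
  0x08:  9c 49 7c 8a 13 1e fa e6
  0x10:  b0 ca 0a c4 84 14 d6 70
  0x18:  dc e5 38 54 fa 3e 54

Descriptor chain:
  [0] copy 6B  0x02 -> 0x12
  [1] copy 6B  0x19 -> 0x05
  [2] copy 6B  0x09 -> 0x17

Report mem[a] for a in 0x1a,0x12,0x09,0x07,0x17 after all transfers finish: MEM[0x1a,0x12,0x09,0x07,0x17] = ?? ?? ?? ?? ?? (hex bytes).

MEM[0x1a,0x12,0x09,0x07,0x17] = 13 87 3e 54 3e

#0 dst[0x12+6] := {0x87,0x99,0xcf,0x70,0xb5,0xfc}
#1 dst[0x05+6] := {0xe5,0x38,0x54,0xfa,0x3e,0x54}
#2 dst[0x17+6] := {0x3e,0x54,0x8a,0x13,0x1e,0xfa}
query mem[0x1a]=0x13, mem[0x12]=0x87, mem[0x09]=0x3e, mem[0x07]=0x54, mem[0x17]=0x3e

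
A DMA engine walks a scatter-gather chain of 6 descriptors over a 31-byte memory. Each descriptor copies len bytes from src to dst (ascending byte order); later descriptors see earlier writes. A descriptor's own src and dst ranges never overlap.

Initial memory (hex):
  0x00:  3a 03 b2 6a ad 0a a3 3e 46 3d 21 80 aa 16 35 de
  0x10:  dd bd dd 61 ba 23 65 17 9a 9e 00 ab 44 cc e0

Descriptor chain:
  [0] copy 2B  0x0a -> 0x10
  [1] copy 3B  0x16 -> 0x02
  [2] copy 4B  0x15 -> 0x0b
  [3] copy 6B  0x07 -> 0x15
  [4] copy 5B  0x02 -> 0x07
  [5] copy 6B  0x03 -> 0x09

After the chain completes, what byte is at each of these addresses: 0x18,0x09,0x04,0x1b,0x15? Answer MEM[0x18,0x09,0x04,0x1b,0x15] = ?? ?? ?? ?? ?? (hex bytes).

  after D0: wrote 2B at 0x10 = 2180
  after D1: wrote 3B at 0x02 = 65179a
  after D2: wrote 4B at 0x0b = 2365179a
  after D3: wrote 6B at 0x15 = 3e463d212365
  after D4: wrote 5B at 0x07 = 65179a0aa3
  after D5: wrote 6B at 0x09 = 179a0aa36517
query mem[0x18]=0x21, mem[0x09]=0x17, mem[0x04]=0x9a, mem[0x1b]=0xab, mem[0x15]=0x3e

MEM[0x18,0x09,0x04,0x1b,0x15] = 21 17 9a ab 3e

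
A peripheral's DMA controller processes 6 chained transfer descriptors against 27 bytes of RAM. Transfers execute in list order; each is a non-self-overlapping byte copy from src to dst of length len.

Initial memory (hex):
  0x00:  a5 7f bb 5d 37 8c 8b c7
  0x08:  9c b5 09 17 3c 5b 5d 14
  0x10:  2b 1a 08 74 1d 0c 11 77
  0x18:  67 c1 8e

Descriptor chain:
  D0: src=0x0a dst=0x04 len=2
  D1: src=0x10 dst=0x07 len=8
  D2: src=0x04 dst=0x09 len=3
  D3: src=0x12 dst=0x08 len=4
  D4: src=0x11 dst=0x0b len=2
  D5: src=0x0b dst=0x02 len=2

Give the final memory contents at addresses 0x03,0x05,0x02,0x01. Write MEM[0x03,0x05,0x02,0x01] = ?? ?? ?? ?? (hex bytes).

  after D0: wrote 2B at 0x04 = 0917
  after D1: wrote 8B at 0x07 = 2b1a08741d0c1177
  after D2: wrote 3B at 0x09 = 09178b
  after D3: wrote 4B at 0x08 = 08741d0c
  after D4: wrote 2B at 0x0b = 1a08
  after D5: wrote 2B at 0x02 = 1a08
query mem[0x03]=0x08, mem[0x05]=0x17, mem[0x02]=0x1a, mem[0x01]=0x7f

MEM[0x03,0x05,0x02,0x01] = 08 17 1a 7f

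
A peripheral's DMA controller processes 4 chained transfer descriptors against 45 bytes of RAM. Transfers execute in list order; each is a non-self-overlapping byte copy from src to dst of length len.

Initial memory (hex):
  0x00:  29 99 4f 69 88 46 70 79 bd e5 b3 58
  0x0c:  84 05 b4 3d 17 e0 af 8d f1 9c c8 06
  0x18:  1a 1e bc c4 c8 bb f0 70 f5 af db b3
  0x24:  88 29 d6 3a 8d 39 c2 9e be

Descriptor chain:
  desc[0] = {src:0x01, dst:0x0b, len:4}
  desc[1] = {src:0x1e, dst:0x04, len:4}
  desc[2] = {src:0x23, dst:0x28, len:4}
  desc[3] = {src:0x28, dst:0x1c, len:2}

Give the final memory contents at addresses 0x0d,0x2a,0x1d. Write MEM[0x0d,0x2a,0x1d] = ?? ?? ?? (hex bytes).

MEM[0x0d,0x2a,0x1d] = 69 29 88

[0] 0x01->0x0b len=4 : 99 4f 69 88
[1] 0x1e->0x04 len=4 : f0 70 f5 af
[2] 0x23->0x28 len=4 : b3 88 29 d6
[3] 0x28->0x1c len=2 : b3 88
query mem[0x0d]=0x69, mem[0x2a]=0x29, mem[0x1d]=0x88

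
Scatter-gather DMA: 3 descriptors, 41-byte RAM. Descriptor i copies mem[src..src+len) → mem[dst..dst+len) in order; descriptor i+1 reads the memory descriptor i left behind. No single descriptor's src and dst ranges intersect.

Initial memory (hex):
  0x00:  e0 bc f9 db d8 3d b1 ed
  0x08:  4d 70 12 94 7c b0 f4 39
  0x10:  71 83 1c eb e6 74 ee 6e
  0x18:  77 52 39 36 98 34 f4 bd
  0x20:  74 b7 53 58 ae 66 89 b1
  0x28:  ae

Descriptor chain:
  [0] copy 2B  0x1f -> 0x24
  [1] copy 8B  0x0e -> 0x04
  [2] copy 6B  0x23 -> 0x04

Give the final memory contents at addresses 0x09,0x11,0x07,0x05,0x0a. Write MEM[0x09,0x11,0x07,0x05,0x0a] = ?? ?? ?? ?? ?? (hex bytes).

MEM[0x09,0x11,0x07,0x05,0x0a] = ae 83 89 bd e6

D0: mem[0x24..0x25] <- [bd 74]
D1: mem[0x04..0x0b] <- [f4 39 71 83 1c eb e6 74]
D2: mem[0x04..0x09] <- [58 bd 74 89 b1 ae]
query mem[0x09]=0xae, mem[0x11]=0x83, mem[0x07]=0x89, mem[0x05]=0xbd, mem[0x0a]=0xe6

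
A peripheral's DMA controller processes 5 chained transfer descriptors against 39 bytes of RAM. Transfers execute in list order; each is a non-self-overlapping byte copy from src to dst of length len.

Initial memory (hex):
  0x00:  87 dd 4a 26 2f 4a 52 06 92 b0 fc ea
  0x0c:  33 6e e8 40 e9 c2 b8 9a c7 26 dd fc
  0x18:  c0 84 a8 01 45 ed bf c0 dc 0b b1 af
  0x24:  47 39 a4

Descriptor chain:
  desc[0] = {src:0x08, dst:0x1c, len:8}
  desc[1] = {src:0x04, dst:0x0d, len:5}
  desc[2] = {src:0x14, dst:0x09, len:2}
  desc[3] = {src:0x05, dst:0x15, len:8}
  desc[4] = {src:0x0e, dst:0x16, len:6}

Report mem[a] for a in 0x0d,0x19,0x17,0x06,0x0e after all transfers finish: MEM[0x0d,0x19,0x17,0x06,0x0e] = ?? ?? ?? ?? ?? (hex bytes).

MEM[0x0d,0x19,0x17,0x06,0x0e] = 2f 92 52 52 4a

[0] 0x08->0x1c len=8 : 92 b0 fc ea 33 6e e8 40
[1] 0x04->0x0d len=5 : 2f 4a 52 06 92
[2] 0x14->0x09 len=2 : c7 26
[3] 0x05->0x15 len=8 : 4a 52 06 92 c7 26 ea 33
[4] 0x0e->0x16 len=6 : 4a 52 06 92 b8 9a
query mem[0x0d]=0x2f, mem[0x19]=0x92, mem[0x17]=0x52, mem[0x06]=0x52, mem[0x0e]=0x4a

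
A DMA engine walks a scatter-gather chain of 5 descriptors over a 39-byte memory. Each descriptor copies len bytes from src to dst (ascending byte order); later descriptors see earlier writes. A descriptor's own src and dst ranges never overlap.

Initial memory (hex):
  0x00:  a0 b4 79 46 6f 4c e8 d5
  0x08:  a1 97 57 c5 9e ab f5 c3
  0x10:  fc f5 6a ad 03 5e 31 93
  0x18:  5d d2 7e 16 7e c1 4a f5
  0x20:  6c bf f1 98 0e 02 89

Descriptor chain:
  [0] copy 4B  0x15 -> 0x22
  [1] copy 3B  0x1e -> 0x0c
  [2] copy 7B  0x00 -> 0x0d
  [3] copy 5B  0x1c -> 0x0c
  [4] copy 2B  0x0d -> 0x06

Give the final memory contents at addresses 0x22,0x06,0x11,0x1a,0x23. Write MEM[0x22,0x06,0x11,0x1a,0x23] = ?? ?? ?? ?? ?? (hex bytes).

#0 dst[0x22+4] := {0x5e,0x31,0x93,0x5d}
#1 dst[0x0c+3] := {0x4a,0xf5,0x6c}
#2 dst[0x0d+7] := {0xa0,0xb4,0x79,0x46,0x6f,0x4c,0xe8}
#3 dst[0x0c+5] := {0x7e,0xc1,0x4a,0xf5,0x6c}
#4 dst[0x06+2] := {0xc1,0x4a}
query mem[0x22]=0x5e, mem[0x06]=0xc1, mem[0x11]=0x6f, mem[0x1a]=0x7e, mem[0x23]=0x31

MEM[0x22,0x06,0x11,0x1a,0x23] = 5e c1 6f 7e 31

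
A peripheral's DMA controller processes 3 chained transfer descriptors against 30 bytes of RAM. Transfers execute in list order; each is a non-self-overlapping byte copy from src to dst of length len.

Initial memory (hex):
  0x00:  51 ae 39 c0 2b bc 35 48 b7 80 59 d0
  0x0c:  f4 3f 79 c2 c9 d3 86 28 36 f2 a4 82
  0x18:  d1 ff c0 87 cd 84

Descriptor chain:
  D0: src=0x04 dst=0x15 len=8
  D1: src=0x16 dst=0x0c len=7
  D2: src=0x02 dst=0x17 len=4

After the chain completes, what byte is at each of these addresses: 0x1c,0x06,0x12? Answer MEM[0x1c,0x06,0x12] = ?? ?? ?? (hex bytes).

MEM[0x1c,0x06,0x12] = d0 35 d0

D0: mem[0x15..0x1c] <- [2b bc 35 48 b7 80 59 d0]
D1: mem[0x0c..0x12] <- [bc 35 48 b7 80 59 d0]
D2: mem[0x17..0x1a] <- [39 c0 2b bc]
query mem[0x1c]=0xd0, mem[0x06]=0x35, mem[0x12]=0xd0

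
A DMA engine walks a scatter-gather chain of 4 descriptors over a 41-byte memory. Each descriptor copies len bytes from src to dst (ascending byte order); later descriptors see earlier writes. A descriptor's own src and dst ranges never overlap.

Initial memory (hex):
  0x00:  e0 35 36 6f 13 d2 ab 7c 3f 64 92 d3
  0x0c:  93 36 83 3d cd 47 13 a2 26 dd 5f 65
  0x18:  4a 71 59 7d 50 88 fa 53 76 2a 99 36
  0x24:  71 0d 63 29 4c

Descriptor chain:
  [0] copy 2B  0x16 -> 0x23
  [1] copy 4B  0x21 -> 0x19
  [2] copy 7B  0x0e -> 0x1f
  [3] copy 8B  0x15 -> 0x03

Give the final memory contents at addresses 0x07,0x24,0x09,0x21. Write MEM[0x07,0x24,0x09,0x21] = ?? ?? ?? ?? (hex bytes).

  after D0: wrote 2B at 0x23 = 5f65
  after D1: wrote 4B at 0x19 = 2a995f65
  after D2: wrote 7B at 0x1f = 833dcd4713a226
  after D3: wrote 8B at 0x03 = dd5f654a2a995f65
query mem[0x07]=0x2a, mem[0x24]=0xa2, mem[0x09]=0x5f, mem[0x21]=0xcd

MEM[0x07,0x24,0x09,0x21] = 2a a2 5f cd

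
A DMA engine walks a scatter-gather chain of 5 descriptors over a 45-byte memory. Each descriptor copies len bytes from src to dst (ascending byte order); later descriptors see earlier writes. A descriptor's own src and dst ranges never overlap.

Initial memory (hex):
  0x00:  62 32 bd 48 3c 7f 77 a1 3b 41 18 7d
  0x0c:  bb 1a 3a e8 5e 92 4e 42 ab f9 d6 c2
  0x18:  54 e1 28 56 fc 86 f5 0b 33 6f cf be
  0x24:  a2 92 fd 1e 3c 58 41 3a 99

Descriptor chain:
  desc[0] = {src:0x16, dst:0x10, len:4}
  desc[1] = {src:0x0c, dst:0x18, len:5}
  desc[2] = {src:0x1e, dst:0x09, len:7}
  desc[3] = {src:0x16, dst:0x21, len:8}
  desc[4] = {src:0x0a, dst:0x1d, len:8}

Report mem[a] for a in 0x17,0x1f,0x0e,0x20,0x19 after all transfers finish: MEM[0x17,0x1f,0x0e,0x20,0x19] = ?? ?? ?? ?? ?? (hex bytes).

MEM[0x17,0x1f,0x0e,0x20,0x19] = c2 6f be cf 1a

D0: mem[0x10..0x13] <- [d6 c2 54 e1]
D1: mem[0x18..0x1c] <- [bb 1a 3a e8 d6]
D2: mem[0x09..0x0f] <- [f5 0b 33 6f cf be a2]
D3: mem[0x21..0x28] <- [d6 c2 bb 1a 3a e8 d6 86]
D4: mem[0x1d..0x24] <- [0b 33 6f cf be a2 d6 c2]
query mem[0x17]=0xc2, mem[0x1f]=0x6f, mem[0x0e]=0xbe, mem[0x20]=0xcf, mem[0x19]=0x1a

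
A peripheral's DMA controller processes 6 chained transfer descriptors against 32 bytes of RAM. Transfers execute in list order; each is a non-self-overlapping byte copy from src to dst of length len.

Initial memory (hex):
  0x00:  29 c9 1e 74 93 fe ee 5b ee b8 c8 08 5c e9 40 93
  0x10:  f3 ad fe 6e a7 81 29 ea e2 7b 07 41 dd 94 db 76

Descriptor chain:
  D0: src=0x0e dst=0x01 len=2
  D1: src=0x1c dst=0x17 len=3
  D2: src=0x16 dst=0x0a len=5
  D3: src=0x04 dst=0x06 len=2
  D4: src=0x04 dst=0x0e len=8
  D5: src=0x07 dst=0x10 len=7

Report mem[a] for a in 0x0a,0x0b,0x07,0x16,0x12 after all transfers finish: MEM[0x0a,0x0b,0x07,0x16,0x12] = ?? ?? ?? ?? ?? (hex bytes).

MEM[0x0a,0x0b,0x07,0x16,0x12] = 29 dd fe db b8

#0 dst[0x01+2] := {0x40,0x93}
#1 dst[0x17+3] := {0xdd,0x94,0xdb}
#2 dst[0x0a+5] := {0x29,0xdd,0x94,0xdb,0x07}
#3 dst[0x06+2] := {0x93,0xfe}
#4 dst[0x0e+8] := {0x93,0xfe,0x93,0xfe,0xee,0xb8,0x29,0xdd}
#5 dst[0x10+7] := {0xfe,0xee,0xb8,0x29,0xdd,0x94,0xdb}
query mem[0x0a]=0x29, mem[0x0b]=0xdd, mem[0x07]=0xfe, mem[0x16]=0xdb, mem[0x12]=0xb8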